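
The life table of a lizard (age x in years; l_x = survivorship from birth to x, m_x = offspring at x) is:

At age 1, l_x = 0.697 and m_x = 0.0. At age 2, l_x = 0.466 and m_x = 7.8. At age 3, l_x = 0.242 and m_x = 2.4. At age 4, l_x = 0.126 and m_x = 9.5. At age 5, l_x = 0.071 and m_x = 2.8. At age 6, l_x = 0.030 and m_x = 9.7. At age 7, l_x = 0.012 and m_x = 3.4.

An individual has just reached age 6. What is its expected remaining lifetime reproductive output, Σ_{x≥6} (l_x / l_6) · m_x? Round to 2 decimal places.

11.06

l_6 = 0.030. Conditional survival from age 6 to x is l_x / l_6.
  x=6: (0.030/0.030) × 9.7 = 9.7000
  x=7: (0.012/0.030) × 3.4 = 1.3600
Sum = 9.7000 + 1.3600 = 11.0600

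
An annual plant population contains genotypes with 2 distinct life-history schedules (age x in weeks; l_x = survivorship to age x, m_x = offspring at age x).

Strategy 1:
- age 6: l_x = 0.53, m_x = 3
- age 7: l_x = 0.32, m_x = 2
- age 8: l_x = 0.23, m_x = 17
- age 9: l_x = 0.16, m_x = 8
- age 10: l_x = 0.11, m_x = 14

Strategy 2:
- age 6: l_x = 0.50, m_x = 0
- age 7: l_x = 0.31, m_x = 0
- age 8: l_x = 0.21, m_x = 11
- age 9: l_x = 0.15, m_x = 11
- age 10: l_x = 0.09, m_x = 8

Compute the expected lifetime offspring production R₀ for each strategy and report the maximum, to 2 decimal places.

8.96

Strategy 1: R₀ = 0.53×3 + 0.32×2 + 0.23×17 + 0.16×8 + 0.11×14 = 8.9600
Strategy 2: R₀ = 0.50×0 + 0.31×0 + 0.21×11 + 0.15×11 + 0.09×8 = 4.6800
Highest R₀: strategy 1 with 8.9600.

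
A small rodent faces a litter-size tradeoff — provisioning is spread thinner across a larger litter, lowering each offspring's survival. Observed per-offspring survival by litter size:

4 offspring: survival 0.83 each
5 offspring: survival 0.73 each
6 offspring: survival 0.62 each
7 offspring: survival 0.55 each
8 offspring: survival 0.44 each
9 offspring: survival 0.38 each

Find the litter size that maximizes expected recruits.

7

Expected recruits = c × s(c):
  c=4: 4 × 0.83 = 3.320
  c=5: 5 × 0.73 = 3.650
  c=6: 6 × 0.62 = 3.720
  c=7: 7 × 0.55 = 3.850
  c=8: 8 × 0.44 = 3.520
  c=9: 9 × 0.38 = 3.420
Maximum at c = 7 (3.850 recruits).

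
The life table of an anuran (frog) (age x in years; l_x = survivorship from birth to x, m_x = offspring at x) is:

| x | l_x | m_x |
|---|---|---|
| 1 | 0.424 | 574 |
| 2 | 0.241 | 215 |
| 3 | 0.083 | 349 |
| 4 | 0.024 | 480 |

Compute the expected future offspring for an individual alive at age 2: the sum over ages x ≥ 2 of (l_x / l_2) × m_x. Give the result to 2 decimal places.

l_2 = 0.241. Conditional survival from age 2 to x is l_x / l_2.
  x=2: (0.241/0.241) × 215 = 215.0000
  x=3: (0.083/0.241) × 349 = 120.1950
  x=4: (0.024/0.241) × 480 = 47.8008
Sum = 215.0000 + 120.1950 + 47.8008 = 382.9959

383.00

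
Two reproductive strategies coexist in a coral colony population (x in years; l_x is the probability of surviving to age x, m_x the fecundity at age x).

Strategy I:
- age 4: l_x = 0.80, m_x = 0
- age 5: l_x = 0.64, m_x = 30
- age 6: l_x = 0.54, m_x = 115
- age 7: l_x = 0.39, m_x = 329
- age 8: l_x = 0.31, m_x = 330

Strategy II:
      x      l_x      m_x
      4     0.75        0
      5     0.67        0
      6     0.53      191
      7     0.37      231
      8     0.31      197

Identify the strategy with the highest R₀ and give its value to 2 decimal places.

Strategy I: R₀ = 0.80×0 + 0.64×30 + 0.54×115 + 0.39×329 + 0.31×330 = 311.9100
Strategy II: R₀ = 0.75×0 + 0.67×0 + 0.53×191 + 0.37×231 + 0.31×197 = 247.7700
Highest R₀: strategy I with 311.9100.

311.91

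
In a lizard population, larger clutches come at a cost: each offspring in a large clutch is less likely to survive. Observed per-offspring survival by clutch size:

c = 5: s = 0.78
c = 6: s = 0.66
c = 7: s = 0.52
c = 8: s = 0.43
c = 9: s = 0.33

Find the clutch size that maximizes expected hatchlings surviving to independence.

6

Expected hatchlings surviving to independence = c × s(c):
  c=5: 5 × 0.78 = 3.900
  c=6: 6 × 0.66 = 3.960
  c=7: 7 × 0.52 = 3.640
  c=8: 8 × 0.43 = 3.440
  c=9: 9 × 0.33 = 2.970
Maximum at c = 6 (3.960 hatchlings surviving to independence).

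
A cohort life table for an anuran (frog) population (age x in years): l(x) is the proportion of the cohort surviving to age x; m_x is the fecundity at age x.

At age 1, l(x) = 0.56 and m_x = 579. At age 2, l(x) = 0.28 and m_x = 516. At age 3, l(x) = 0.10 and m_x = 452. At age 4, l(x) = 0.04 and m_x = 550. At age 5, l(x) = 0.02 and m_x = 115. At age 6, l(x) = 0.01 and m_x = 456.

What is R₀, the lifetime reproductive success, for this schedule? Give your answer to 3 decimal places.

R₀ = Σ l(x) m_x:
  age 1: 0.56 × 579 = 324.2400
  age 2: 0.28 × 516 = 144.4800
  age 3: 0.10 × 452 = 45.2000
  age 4: 0.04 × 550 = 22.0000
  age 5: 0.02 × 115 = 2.3000
  age 6: 0.01 × 456 = 4.5600
R₀ = 324.2400 + 144.4800 + 45.2000 + 22.0000 + 2.3000 + 4.5600 = 542.7800

542.780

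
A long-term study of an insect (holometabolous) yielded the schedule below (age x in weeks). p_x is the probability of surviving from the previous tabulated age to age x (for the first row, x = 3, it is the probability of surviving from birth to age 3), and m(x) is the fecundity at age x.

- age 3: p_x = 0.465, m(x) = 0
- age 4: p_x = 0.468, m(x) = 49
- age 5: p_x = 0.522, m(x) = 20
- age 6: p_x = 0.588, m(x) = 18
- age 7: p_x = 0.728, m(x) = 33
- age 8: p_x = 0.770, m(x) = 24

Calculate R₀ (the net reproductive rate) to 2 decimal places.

16.64

Survivorship from birth: l_x = p_3·p_4·…·p_x.
  l_3 = 0.46500
  l_4 = 0.21762
  l_5 = 0.11360
  l_6 = 0.06680
  l_7 = 0.04863
  l_8 = 0.03744
R₀ = Σ l_x m(x):
  age 3: 0.46500 × 0 = 0.0000
  age 4: 0.21762 × 49 = 10.6634
  age 5: 0.11360 × 20 = 2.2720
  age 6: 0.06680 × 18 = 1.2024
  age 7: 0.04863 × 33 = 1.6048
  age 8: 0.03744 × 24 = 0.8986
R₀ = 0.0000 + 10.6634 + 2.2720 + 1.2024 + 1.6048 + 0.8986 = 16.6411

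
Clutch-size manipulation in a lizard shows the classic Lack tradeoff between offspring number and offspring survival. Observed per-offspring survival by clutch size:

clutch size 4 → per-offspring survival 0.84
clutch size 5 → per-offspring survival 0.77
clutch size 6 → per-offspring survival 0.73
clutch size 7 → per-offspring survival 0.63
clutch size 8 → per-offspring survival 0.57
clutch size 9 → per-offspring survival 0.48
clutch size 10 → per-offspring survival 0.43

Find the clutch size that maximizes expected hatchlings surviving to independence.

8

Expected hatchlings surviving to independence = c × s(c):
  c=4: 4 × 0.84 = 3.360
  c=5: 5 × 0.77 = 3.850
  c=6: 6 × 0.73 = 4.380
  c=7: 7 × 0.63 = 4.410
  c=8: 8 × 0.57 = 4.560
  c=9: 9 × 0.48 = 4.320
  c=10: 10 × 0.43 = 4.300
Maximum at c = 8 (4.560 hatchlings surviving to independence).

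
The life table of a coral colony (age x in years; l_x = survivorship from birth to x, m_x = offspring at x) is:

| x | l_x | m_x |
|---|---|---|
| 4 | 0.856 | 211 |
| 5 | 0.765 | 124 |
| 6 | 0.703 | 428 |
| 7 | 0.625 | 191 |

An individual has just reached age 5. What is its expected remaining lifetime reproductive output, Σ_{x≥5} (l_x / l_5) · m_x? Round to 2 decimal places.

l_5 = 0.765. Conditional survival from age 5 to x is l_x / l_5.
  x=5: (0.765/0.765) × 124 = 124.0000
  x=6: (0.703/0.765) × 428 = 393.3124
  x=7: (0.625/0.765) × 191 = 156.0458
Sum = 124.0000 + 393.3124 + 156.0458 = 673.3582

673.36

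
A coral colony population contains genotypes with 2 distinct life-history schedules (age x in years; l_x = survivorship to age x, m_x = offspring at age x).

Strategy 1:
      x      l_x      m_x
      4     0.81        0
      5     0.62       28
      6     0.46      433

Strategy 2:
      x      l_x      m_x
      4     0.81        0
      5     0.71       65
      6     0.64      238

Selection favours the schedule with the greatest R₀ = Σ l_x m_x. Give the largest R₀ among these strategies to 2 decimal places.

216.54

Strategy 1: R₀ = 0.81×0 + 0.62×28 + 0.46×433 = 216.5400
Strategy 2: R₀ = 0.81×0 + 0.71×65 + 0.64×238 = 198.4700
Highest R₀: strategy 1 with 216.5400.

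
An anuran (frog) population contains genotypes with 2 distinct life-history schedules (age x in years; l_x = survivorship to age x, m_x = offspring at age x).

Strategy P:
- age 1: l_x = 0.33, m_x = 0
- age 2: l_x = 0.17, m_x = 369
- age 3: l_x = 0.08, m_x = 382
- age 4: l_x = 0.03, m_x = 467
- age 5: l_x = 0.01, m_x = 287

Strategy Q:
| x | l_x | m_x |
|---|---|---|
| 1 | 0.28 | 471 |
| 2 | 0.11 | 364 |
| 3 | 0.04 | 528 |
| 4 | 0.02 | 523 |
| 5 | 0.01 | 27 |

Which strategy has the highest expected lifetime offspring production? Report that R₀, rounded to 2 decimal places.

Strategy P: R₀ = 0.33×0 + 0.17×369 + 0.08×382 + 0.03×467 + 0.01×287 = 110.1700
Strategy Q: R₀ = 0.28×471 + 0.11×364 + 0.04×528 + 0.02×523 + 0.01×27 = 203.7700
Highest R₀: strategy Q with 203.7700.

203.77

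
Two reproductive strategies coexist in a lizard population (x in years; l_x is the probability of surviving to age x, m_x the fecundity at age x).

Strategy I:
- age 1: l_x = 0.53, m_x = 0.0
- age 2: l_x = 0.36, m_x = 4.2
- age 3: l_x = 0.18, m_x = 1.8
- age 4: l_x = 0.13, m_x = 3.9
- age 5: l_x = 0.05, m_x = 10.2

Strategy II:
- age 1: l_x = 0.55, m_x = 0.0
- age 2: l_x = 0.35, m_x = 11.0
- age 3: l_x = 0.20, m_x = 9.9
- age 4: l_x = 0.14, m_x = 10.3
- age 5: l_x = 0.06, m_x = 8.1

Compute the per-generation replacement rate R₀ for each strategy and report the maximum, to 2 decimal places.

Strategy I: R₀ = 0.53×0.0 + 0.36×4.2 + 0.18×1.8 + 0.13×3.9 + 0.05×10.2 = 2.8530
Strategy II: R₀ = 0.55×0.0 + 0.35×11.0 + 0.20×9.9 + 0.14×10.3 + 0.06×8.1 = 7.7580
Highest R₀: strategy II with 7.7580.

7.76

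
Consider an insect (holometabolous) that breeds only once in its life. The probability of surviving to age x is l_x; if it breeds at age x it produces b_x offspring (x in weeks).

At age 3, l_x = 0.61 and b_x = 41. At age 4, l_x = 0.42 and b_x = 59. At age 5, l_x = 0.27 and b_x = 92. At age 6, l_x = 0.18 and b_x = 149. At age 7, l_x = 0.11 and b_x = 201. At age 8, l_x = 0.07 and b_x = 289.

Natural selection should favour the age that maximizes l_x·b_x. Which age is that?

6

Expected offspring if breeding at age x = l_x × b_x:
  age 3: 0.61 × 41 = 25.010
  age 4: 0.42 × 59 = 24.780
  age 5: 0.27 × 92 = 24.840
  age 6: 0.18 × 149 = 26.820
  age 7: 0.11 × 201 = 22.110
  age 8: 0.07 × 289 = 20.230
Maximum at age 6 (26.820).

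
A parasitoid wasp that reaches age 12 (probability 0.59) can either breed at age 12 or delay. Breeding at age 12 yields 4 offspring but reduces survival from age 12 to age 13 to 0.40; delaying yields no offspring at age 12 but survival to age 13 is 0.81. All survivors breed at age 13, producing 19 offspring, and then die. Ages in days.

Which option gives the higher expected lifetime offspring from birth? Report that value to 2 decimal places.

breed at age 12: R₀ = 0.59 × (4 + 0.40 × 19) = 0.59 × 11.6000 = 6.8440
delay to age 13: R₀ = 0.59 × (0.81 × 19) = 0.59 × 15.3900 = 9.0801
Higher: delay to age 13 (9.0801).

9.08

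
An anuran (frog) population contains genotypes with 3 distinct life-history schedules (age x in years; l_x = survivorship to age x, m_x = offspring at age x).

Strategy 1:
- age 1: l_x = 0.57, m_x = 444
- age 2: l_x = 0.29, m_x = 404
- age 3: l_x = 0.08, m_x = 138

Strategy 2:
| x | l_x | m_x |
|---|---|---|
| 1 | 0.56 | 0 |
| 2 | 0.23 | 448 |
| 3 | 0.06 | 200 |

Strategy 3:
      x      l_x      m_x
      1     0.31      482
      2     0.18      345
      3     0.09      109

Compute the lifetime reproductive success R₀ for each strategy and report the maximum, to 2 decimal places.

381.28

Strategy 1: R₀ = 0.57×444 + 0.29×404 + 0.08×138 = 381.2800
Strategy 2: R₀ = 0.56×0 + 0.23×448 + 0.06×200 = 115.0400
Strategy 3: R₀ = 0.31×482 + 0.18×345 + 0.09×109 = 221.3300
Highest R₀: strategy 1 with 381.2800.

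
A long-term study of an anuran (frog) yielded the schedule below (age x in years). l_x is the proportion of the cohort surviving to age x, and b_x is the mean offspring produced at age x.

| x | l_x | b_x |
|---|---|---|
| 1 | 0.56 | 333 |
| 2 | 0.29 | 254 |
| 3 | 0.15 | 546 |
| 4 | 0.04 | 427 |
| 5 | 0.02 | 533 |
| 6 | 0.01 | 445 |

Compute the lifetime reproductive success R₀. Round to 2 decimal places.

R₀ = Σ l_x b_x:
  age 1: 0.56 × 333 = 186.4800
  age 2: 0.29 × 254 = 73.6600
  age 3: 0.15 × 546 = 81.9000
  age 4: 0.04 × 427 = 17.0800
  age 5: 0.02 × 533 = 10.6600
  age 6: 0.01 × 445 = 4.4500
R₀ = 186.4800 + 73.6600 + 81.9000 + 17.0800 + 10.6600 + 4.4500 = 374.2300

374.23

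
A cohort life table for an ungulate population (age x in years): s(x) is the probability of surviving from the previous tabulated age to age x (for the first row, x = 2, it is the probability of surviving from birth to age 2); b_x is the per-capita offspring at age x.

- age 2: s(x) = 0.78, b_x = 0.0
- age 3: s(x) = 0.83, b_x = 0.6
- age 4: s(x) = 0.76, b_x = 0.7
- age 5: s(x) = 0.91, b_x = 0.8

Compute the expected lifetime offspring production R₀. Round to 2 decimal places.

1.09

Survivorship from birth: l_x = s_2·s_3·…·s_x.
  l_2 = 0.78000
  l_3 = 0.64740
  l_4 = 0.49202
  l_5 = 0.44774
R₀ = Σ l_x b_x:
  age 2: 0.78000 × 0.0 = 0.0000
  age 3: 0.64740 × 0.6 = 0.3884
  age 4: 0.49202 × 0.7 = 0.3444
  age 5: 0.44774 × 0.8 = 0.3582
R₀ = 0.0000 + 0.3884 + 0.3444 + 0.3582 = 1.0910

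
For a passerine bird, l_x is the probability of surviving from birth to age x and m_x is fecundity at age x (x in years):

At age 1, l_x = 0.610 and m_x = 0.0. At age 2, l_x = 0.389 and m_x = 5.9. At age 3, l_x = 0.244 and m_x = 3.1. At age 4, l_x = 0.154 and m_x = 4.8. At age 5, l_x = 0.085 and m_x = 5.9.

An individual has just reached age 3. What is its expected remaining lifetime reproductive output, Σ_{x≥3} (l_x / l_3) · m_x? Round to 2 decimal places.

l_3 = 0.244. Conditional survival from age 3 to x is l_x / l_3.
  x=3: (0.244/0.244) × 3.1 = 3.1000
  x=4: (0.154/0.244) × 4.8 = 3.0295
  x=5: (0.085/0.244) × 5.9 = 2.0553
Sum = 3.1000 + 3.0295 + 2.0553 = 8.1848

8.18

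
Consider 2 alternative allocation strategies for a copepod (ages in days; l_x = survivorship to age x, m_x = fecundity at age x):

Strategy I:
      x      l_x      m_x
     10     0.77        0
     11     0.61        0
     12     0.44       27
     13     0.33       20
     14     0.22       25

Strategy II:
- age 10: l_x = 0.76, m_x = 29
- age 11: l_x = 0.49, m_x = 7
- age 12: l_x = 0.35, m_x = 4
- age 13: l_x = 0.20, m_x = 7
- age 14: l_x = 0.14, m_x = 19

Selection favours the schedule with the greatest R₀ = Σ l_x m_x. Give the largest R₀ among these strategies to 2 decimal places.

30.93

Strategy I: R₀ = 0.77×0 + 0.61×0 + 0.44×27 + 0.33×20 + 0.22×25 = 23.9800
Strategy II: R₀ = 0.76×29 + 0.49×7 + 0.35×4 + 0.20×7 + 0.14×19 = 30.9300
Highest R₀: strategy II with 30.9300.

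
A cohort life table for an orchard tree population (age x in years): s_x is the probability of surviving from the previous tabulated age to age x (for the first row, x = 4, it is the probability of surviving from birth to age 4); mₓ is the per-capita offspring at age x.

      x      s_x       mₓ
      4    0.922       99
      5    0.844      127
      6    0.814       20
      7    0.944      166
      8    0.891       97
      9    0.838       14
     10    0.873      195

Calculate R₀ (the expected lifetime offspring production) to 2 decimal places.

435.97

Survivorship from birth: l_x = s_4·s_5·…·s_x.
  l_4 = 0.92200
  l_5 = 0.77817
  l_6 = 0.63343
  l_7 = 0.59796
  l_8 = 0.53278
  l_9 = 0.44647
  l_10 = 0.38977
R₀ = Σ l_x mₓ:
  age 4: 0.92200 × 99 = 91.2780
  age 5: 0.77817 × 127 = 98.8276
  age 6: 0.63343 × 20 = 12.6686
  age 7: 0.59796 × 166 = 99.2614
  age 8: 0.53278 × 97 = 51.6797
  age 9: 0.44647 × 14 = 6.2506
  age 10: 0.38977 × 195 = 76.0052
R₀ = 91.2780 + 98.8276 + 12.6686 + 99.2614 + 51.6797 + 6.2506 + 76.0052 = 435.9709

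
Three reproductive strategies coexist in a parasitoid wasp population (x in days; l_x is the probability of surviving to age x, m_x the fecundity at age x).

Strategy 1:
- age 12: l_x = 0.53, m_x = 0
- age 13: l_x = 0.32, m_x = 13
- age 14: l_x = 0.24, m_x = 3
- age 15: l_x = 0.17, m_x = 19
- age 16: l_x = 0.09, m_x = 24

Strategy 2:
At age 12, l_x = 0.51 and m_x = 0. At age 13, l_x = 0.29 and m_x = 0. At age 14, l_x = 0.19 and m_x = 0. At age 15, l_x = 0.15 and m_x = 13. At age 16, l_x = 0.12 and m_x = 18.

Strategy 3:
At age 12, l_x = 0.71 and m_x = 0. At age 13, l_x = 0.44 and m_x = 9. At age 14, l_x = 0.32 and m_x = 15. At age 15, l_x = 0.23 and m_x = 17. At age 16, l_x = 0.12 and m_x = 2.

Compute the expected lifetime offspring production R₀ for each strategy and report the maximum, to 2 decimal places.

Strategy 1: R₀ = 0.53×0 + 0.32×13 + 0.24×3 + 0.17×19 + 0.09×24 = 10.2700
Strategy 2: R₀ = 0.51×0 + 0.29×0 + 0.19×0 + 0.15×13 + 0.12×18 = 4.1100
Strategy 3: R₀ = 0.71×0 + 0.44×9 + 0.32×15 + 0.23×17 + 0.12×2 = 12.9100
Highest R₀: strategy 3 with 12.9100.

12.91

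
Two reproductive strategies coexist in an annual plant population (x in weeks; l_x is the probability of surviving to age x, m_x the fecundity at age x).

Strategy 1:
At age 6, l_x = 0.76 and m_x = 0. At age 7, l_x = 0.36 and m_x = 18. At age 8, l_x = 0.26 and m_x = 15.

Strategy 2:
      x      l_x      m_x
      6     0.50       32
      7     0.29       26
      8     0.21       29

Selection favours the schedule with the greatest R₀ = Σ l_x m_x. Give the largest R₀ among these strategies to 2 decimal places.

29.63

Strategy 1: R₀ = 0.76×0 + 0.36×18 + 0.26×15 = 10.3800
Strategy 2: R₀ = 0.50×32 + 0.29×26 + 0.21×29 = 29.6300
Highest R₀: strategy 2 with 29.6300.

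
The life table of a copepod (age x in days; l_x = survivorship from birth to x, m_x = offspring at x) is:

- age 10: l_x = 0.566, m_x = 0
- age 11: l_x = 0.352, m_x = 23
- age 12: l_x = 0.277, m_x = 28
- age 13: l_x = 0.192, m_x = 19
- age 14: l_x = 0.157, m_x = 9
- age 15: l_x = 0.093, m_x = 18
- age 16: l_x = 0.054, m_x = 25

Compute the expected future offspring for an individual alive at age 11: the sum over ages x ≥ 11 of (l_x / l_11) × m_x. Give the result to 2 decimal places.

l_11 = 0.352. Conditional survival from age 11 to x is l_x / l_11.
  x=11: (0.352/0.352) × 23 = 23.0000
  x=12: (0.277/0.352) × 28 = 22.0341
  x=13: (0.192/0.352) × 19 = 10.3636
  x=14: (0.157/0.352) × 9 = 4.0142
  x=15: (0.093/0.352) × 18 = 4.7557
  x=16: (0.054/0.352) × 25 = 3.8352
Sum = 23.0000 + 22.0341 + 10.3636 + 4.0142 + 4.7557 + 3.8352 = 68.0028

68.00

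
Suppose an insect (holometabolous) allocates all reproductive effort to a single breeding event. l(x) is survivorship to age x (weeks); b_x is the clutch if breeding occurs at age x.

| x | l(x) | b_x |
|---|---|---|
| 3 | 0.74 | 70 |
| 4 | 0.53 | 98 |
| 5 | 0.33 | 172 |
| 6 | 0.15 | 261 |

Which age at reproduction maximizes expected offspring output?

5

Expected offspring if breeding at age x = l(x) × b_x:
  age 3: 0.74 × 70 = 51.800
  age 4: 0.53 × 98 = 51.940
  age 5: 0.33 × 172 = 56.760
  age 6: 0.15 × 261 = 39.150
Maximum at age 5 (56.760).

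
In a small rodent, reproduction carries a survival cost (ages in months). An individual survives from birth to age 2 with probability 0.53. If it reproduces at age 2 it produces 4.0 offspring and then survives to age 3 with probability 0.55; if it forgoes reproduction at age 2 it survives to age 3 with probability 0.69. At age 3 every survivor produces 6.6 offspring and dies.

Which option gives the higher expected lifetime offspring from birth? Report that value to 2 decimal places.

breed at age 2: R₀ = 0.53 × (4.0 + 0.55 × 6.6) = 0.53 × 7.6300 = 4.0439
delay to age 3: R₀ = 0.53 × (0.69 × 6.6) = 0.53 × 4.5540 = 2.4136
Higher: breed at age 2 (4.0439).

4.04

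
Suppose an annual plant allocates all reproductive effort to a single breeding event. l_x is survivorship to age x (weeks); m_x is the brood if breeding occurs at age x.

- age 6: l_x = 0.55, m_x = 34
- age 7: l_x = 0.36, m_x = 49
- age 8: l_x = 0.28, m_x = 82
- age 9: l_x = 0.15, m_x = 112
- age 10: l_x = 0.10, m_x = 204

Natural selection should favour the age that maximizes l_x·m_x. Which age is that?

Expected offspring if breeding at age x = l_x × m_x:
  age 6: 0.55 × 34 = 18.700
  age 7: 0.36 × 49 = 17.640
  age 8: 0.28 × 82 = 22.960
  age 9: 0.15 × 112 = 16.800
  age 10: 0.10 × 204 = 20.400
Maximum at age 8 (22.960).

8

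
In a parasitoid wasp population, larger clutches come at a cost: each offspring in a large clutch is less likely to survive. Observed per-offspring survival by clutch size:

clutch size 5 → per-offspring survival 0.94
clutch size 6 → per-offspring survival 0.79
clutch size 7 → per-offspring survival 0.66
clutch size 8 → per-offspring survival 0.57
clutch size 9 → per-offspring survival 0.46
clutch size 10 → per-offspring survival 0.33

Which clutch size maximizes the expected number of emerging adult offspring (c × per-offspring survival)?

6

Expected emerging adult offspring = c × s(c):
  c=5: 5 × 0.94 = 4.700
  c=6: 6 × 0.79 = 4.740
  c=7: 7 × 0.66 = 4.620
  c=8: 8 × 0.57 = 4.560
  c=9: 9 × 0.46 = 4.140
  c=10: 10 × 0.33 = 3.300
Maximum at c = 6 (4.740 emerging adult offspring).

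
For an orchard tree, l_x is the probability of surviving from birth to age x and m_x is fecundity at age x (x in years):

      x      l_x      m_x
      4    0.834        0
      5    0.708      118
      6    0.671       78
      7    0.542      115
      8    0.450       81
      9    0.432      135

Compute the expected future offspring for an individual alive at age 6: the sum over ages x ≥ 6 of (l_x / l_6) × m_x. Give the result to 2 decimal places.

l_6 = 0.671. Conditional survival from age 6 to x is l_x / l_6.
  x=6: (0.671/0.671) × 78 = 78.0000
  x=7: (0.542/0.671) × 115 = 92.8912
  x=8: (0.450/0.671) × 81 = 54.3219
  x=9: (0.432/0.671) × 135 = 86.9151
Sum = 78.0000 + 92.8912 + 54.3219 + 86.9151 = 312.1282

312.13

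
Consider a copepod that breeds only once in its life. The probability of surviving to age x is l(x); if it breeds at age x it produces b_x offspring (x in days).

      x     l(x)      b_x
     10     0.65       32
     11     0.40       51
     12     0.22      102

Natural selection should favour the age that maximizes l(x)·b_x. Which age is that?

Expected offspring if breeding at age x = l(x) × b_x:
  age 10: 0.65 × 32 = 20.800
  age 11: 0.40 × 51 = 20.400
  age 12: 0.22 × 102 = 22.440
Maximum at age 12 (22.440).

12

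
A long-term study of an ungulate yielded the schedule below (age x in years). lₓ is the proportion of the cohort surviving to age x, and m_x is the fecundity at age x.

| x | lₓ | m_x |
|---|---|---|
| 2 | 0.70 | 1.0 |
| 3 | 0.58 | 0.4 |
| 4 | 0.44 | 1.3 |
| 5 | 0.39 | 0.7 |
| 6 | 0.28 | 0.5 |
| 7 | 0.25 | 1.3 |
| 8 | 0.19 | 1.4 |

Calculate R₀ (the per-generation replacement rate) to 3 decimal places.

R₀ = Σ lₓ m_x:
  age 2: 0.70 × 1.0 = 0.7000
  age 3: 0.58 × 0.4 = 0.2320
  age 4: 0.44 × 1.3 = 0.5720
  age 5: 0.39 × 0.7 = 0.2730
  age 6: 0.28 × 0.5 = 0.1400
  age 7: 0.25 × 1.3 = 0.3250
  age 8: 0.19 × 1.4 = 0.2660
R₀ = 0.7000 + 0.2320 + 0.5720 + 0.2730 + 0.1400 + 0.3250 + 0.2660 = 2.5080

2.508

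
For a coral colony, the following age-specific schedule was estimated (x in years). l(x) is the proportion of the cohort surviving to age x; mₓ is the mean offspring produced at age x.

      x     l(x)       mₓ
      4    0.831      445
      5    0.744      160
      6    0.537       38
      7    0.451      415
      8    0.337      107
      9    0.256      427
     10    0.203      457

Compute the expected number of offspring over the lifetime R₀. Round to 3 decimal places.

934.548

R₀ = Σ l(x) mₓ:
  age 4: 0.831 × 445 = 369.7950
  age 5: 0.744 × 160 = 119.0400
  age 6: 0.537 × 38 = 20.4060
  age 7: 0.451 × 415 = 187.1650
  age 8: 0.337 × 107 = 36.0590
  age 9: 0.256 × 427 = 109.3120
  age 10: 0.203 × 457 = 92.7710
R₀ = 369.7950 + 119.0400 + 20.4060 + 187.1650 + 36.0590 + 109.3120 + 92.7710 = 934.5480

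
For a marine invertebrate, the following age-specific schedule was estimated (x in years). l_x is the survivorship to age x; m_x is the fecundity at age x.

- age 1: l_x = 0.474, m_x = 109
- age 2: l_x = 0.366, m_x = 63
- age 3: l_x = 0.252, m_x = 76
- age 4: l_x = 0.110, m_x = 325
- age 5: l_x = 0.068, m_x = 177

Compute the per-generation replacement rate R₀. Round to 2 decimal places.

R₀ = Σ l_x m_x:
  age 1: 0.474 × 109 = 51.6660
  age 2: 0.366 × 63 = 23.0580
  age 3: 0.252 × 76 = 19.1520
  age 4: 0.110 × 325 = 35.7500
  age 5: 0.068 × 177 = 12.0360
R₀ = 51.6660 + 23.0580 + 19.1520 + 35.7500 + 12.0360 = 141.6620

141.66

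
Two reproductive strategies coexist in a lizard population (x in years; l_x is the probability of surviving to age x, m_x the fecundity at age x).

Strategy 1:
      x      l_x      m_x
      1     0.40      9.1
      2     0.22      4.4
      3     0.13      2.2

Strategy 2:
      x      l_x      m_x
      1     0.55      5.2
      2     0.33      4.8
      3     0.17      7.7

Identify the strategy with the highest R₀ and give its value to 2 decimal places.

Strategy 1: R₀ = 0.40×9.1 + 0.22×4.4 + 0.13×2.2 = 4.8940
Strategy 2: R₀ = 0.55×5.2 + 0.33×4.8 + 0.17×7.7 = 5.7530
Highest R₀: strategy 2 with 5.7530.

5.75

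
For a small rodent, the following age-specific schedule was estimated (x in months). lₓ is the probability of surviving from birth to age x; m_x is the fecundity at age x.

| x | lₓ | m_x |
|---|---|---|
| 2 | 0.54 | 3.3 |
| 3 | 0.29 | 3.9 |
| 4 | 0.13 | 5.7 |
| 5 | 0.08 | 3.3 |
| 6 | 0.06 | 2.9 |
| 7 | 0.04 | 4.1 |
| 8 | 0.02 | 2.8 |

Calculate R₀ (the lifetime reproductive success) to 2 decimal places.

4.31

R₀ = Σ lₓ m_x:
  age 2: 0.54 × 3.3 = 1.7820
  age 3: 0.29 × 3.9 = 1.1310
  age 4: 0.13 × 5.7 = 0.7410
  age 5: 0.08 × 3.3 = 0.2640
  age 6: 0.06 × 2.9 = 0.1740
  age 7: 0.04 × 4.1 = 0.1640
  age 8: 0.02 × 2.8 = 0.0560
R₀ = 1.7820 + 1.1310 + 0.7410 + 0.2640 + 0.1740 + 0.1640 + 0.0560 = 4.3120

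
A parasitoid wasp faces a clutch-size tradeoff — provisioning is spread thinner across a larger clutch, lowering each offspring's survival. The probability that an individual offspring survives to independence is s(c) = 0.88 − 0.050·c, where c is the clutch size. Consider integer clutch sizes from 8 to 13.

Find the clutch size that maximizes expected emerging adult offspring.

Expected emerging adult offspring = c × s(c):
  c=8: 8 × 0.480 = 3.840
  c=9: 9 × 0.430 = 3.870
  c=10: 10 × 0.380 = 3.800
  c=11: 11 × 0.330 = 3.630
  c=12: 12 × 0.280 = 3.360
  c=13: 13 × 0.230 = 2.990
Maximum at c = 9 (3.870 emerging adult offspring).

9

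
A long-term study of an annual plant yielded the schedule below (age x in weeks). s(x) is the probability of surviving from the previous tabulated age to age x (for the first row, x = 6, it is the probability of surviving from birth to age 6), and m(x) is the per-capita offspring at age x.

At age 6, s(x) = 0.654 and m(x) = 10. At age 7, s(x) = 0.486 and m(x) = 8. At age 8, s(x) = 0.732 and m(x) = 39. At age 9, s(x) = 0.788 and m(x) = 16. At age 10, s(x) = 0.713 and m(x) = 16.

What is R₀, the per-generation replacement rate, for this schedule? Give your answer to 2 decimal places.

Survivorship from birth: l_x = s_6·s_7·…·s_x.
  l_6 = 0.65400
  l_7 = 0.31784
  l_8 = 0.23266
  l_9 = 0.18334
  l_10 = 0.13072
R₀ = Σ l_x m(x):
  age 6: 0.65400 × 10 = 6.5400
  age 7: 0.31784 × 8 = 2.5427
  age 8: 0.23266 × 39 = 9.0737
  age 9: 0.18334 × 16 = 2.9334
  age 10: 0.13072 × 16 = 2.0915
R₀ = 6.5400 + 2.5427 + 9.0737 + 2.9334 + 2.0915 = 23.1814

23.18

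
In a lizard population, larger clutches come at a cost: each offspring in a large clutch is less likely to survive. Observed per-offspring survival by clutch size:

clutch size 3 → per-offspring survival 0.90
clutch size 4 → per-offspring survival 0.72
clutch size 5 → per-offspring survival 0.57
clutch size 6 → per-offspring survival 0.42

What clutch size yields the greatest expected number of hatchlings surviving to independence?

Expected hatchlings surviving to independence = c × s(c):
  c=3: 3 × 0.90 = 2.700
  c=4: 4 × 0.72 = 2.880
  c=5: 5 × 0.57 = 2.850
  c=6: 6 × 0.42 = 2.520
Maximum at c = 4 (2.880 hatchlings surviving to independence).

4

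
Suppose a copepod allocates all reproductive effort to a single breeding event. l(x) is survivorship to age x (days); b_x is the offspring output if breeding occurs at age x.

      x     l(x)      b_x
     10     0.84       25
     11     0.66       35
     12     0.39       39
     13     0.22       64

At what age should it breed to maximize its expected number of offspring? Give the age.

11

Expected offspring if breeding at age x = l(x) × b_x:
  age 10: 0.84 × 25 = 21.000
  age 11: 0.66 × 35 = 23.100
  age 12: 0.39 × 39 = 15.210
  age 13: 0.22 × 64 = 14.080
Maximum at age 11 (23.100).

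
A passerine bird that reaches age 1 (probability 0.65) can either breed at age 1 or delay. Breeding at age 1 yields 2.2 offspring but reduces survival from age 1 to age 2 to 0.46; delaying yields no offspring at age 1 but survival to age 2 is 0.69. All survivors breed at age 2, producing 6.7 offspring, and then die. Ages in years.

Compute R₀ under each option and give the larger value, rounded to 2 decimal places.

3.43

breed at age 1: R₀ = 0.65 × (2.2 + 0.46 × 6.7) = 0.65 × 5.2820 = 3.4333
delay to age 2: R₀ = 0.65 × (0.69 × 6.7) = 0.65 × 4.6230 = 3.0049
Higher: breed at age 1 (3.4333).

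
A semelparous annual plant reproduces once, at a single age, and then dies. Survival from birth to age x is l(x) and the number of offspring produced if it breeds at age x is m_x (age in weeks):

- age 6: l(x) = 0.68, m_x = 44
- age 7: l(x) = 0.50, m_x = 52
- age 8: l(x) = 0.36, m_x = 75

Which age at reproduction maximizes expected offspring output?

6

Expected offspring if breeding at age x = l(x) × m_x:
  age 6: 0.68 × 44 = 29.920
  age 7: 0.50 × 52 = 26.000
  age 8: 0.36 × 75 = 27.000
Maximum at age 6 (29.920).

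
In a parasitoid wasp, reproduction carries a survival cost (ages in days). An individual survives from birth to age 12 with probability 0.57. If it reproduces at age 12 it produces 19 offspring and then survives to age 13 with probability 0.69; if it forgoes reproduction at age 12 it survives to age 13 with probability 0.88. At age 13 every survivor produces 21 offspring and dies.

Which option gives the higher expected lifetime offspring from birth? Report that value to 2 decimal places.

19.09

breed at age 12: R₀ = 0.57 × (19 + 0.69 × 21) = 0.57 × 33.4900 = 19.0893
delay to age 13: R₀ = 0.57 × (0.88 × 21) = 0.57 × 18.4800 = 10.5336
Higher: breed at age 12 (19.0893).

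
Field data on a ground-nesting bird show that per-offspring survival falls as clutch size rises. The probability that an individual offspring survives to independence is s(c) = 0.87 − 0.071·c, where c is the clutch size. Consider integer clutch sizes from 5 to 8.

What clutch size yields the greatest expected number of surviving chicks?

6

Expected surviving chicks = c × s(c):
  c=5: 5 × 0.515 = 2.575
  c=6: 6 × 0.444 = 2.664
  c=7: 7 × 0.373 = 2.611
  c=8: 8 × 0.302 = 2.416
Maximum at c = 6 (2.664 surviving chicks).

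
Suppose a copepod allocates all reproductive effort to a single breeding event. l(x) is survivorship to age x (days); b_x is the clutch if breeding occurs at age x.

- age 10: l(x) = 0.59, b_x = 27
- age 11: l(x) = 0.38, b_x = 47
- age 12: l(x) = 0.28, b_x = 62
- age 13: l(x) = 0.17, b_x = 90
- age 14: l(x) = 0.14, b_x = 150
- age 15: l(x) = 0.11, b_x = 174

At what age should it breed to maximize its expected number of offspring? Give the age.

Expected offspring if breeding at age x = l(x) × b_x:
  age 10: 0.59 × 27 = 15.930
  age 11: 0.38 × 47 = 17.860
  age 12: 0.28 × 62 = 17.360
  age 13: 0.17 × 90 = 15.300
  age 14: 0.14 × 150 = 21.000
  age 15: 0.11 × 174 = 19.140
Maximum at age 14 (21.000).

14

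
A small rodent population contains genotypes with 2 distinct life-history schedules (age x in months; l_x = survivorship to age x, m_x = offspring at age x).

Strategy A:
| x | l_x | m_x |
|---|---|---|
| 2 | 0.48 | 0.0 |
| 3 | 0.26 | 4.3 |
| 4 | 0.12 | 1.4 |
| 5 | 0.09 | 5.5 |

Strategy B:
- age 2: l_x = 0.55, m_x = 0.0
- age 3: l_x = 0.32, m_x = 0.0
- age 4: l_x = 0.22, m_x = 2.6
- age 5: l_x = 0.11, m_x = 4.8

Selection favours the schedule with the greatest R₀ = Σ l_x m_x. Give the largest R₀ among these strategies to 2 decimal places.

1.78

Strategy A: R₀ = 0.48×0.0 + 0.26×4.3 + 0.12×1.4 + 0.09×5.5 = 1.7810
Strategy B: R₀ = 0.55×0.0 + 0.32×0.0 + 0.22×2.6 + 0.11×4.8 = 1.1000
Highest R₀: strategy A with 1.7810.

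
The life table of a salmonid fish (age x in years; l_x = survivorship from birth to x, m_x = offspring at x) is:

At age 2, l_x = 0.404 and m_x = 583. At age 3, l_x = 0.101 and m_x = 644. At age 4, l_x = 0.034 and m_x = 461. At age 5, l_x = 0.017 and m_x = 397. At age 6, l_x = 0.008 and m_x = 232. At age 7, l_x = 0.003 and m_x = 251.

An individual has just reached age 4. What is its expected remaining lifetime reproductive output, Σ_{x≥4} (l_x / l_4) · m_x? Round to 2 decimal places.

736.24

l_4 = 0.034. Conditional survival from age 4 to x is l_x / l_4.
  x=4: (0.034/0.034) × 461 = 461.0000
  x=5: (0.017/0.034) × 397 = 198.5000
  x=6: (0.008/0.034) × 232 = 54.5882
  x=7: (0.003/0.034) × 251 = 22.1471
Sum = 461.0000 + 198.5000 + 54.5882 + 22.1471 = 736.2353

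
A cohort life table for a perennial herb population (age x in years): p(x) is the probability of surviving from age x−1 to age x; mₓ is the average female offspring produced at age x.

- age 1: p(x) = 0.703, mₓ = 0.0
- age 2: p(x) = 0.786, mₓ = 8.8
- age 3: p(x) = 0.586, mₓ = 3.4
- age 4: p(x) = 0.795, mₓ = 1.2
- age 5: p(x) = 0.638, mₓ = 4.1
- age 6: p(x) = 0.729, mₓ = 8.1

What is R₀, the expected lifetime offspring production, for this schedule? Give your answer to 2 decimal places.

7.92

Survivorship from birth: l_x = p_1·p_2·…·p_x.
  l_1 = 0.70300
  l_2 = 0.55256
  l_3 = 0.32380
  l_4 = 0.25742
  l_5 = 0.16423
  l_6 = 0.11973
R₀ = Σ l_x mₓ:
  age 1: 0.70300 × 0.0 = 0.0000
  age 2: 0.55256 × 8.8 = 4.8625
  age 3: 0.32380 × 3.4 = 1.1009
  age 4: 0.25742 × 1.2 = 0.3089
  age 5: 0.16423 × 4.1 = 0.6733
  age 6: 0.11973 × 8.1 = 0.9698
R₀ = 0.0000 + 4.8625 + 1.1009 + 0.3089 + 0.6733 + 0.9698 = 7.9155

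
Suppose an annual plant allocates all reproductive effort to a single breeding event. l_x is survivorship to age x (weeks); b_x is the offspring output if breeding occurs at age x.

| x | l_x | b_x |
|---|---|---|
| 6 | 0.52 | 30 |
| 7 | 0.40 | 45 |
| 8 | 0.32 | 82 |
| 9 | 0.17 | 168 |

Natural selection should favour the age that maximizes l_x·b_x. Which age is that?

9

Expected offspring if breeding at age x = l_x × b_x:
  age 6: 0.52 × 30 = 15.600
  age 7: 0.40 × 45 = 18.000
  age 8: 0.32 × 82 = 26.240
  age 9: 0.17 × 168 = 28.560
Maximum at age 9 (28.560).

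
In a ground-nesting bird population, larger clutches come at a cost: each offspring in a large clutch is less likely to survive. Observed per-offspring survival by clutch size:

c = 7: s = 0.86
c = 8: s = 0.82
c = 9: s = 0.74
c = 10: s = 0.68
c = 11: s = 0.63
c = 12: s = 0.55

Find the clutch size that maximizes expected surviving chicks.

Expected surviving chicks = c × s(c):
  c=7: 7 × 0.86 = 6.020
  c=8: 8 × 0.82 = 6.560
  c=9: 9 × 0.74 = 6.660
  c=10: 10 × 0.68 = 6.800
  c=11: 11 × 0.63 = 6.930
  c=12: 12 × 0.55 = 6.600
Maximum at c = 11 (6.930 surviving chicks).

11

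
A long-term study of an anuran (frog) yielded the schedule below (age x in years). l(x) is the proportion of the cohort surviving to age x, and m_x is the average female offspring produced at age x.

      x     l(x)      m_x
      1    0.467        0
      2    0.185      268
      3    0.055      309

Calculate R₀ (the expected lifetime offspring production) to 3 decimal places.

R₀ = Σ l(x) m_x:
  age 1: 0.467 × 0 = 0.0000
  age 2: 0.185 × 268 = 49.5800
  age 3: 0.055 × 309 = 16.9950
R₀ = 0.0000 + 49.5800 + 16.9950 = 66.5750

66.575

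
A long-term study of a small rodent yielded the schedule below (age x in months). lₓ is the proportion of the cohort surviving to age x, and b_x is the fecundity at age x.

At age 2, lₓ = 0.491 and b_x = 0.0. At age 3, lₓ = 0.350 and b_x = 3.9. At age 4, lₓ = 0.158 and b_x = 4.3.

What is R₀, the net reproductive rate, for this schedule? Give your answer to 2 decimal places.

2.04

R₀ = Σ lₓ b_x:
  age 2: 0.491 × 0.0 = 0.0000
  age 3: 0.350 × 3.9 = 1.3650
  age 4: 0.158 × 4.3 = 0.6794
R₀ = 0.0000 + 1.3650 + 0.6794 = 2.0444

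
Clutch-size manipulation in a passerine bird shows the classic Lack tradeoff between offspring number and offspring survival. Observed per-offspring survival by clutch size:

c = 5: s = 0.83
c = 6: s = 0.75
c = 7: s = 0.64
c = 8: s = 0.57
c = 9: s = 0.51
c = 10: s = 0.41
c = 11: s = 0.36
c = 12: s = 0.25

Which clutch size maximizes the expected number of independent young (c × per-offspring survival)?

9

Expected independent young = c × s(c):
  c=5: 5 × 0.83 = 4.150
  c=6: 6 × 0.75 = 4.500
  c=7: 7 × 0.64 = 4.480
  c=8: 8 × 0.57 = 4.560
  c=9: 9 × 0.51 = 4.590
  c=10: 10 × 0.41 = 4.100
  c=11: 11 × 0.36 = 3.960
  c=12: 12 × 0.25 = 3.000
Maximum at c = 9 (4.590 independent young).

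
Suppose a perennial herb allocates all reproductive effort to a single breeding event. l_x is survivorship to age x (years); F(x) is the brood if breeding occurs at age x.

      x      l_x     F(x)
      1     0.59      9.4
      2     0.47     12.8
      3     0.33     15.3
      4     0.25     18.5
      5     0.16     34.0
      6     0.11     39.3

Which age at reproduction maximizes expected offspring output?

2

Expected offspring if breeding at age x = l_x × F(x):
  age 1: 0.59 × 9.4 = 5.546
  age 2: 0.47 × 12.8 = 6.016
  age 3: 0.33 × 15.3 = 5.049
  age 4: 0.25 × 18.5 = 4.625
  age 5: 0.16 × 34.0 = 5.440
  age 6: 0.11 × 39.3 = 4.323
Maximum at age 2 (6.016).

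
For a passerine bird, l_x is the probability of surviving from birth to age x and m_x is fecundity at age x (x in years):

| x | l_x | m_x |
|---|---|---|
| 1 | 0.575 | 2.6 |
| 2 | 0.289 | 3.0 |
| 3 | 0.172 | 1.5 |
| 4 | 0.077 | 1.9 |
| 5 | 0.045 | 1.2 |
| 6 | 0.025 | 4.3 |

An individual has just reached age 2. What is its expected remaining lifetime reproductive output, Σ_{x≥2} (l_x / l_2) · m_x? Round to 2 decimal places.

l_2 = 0.289. Conditional survival from age 2 to x is l_x / l_2.
  x=2: (0.289/0.289) × 3.0 = 3.0000
  x=3: (0.172/0.289) × 1.5 = 0.8927
  x=4: (0.077/0.289) × 1.9 = 0.5062
  x=5: (0.045/0.289) × 1.2 = 0.1869
  x=6: (0.025/0.289) × 4.3 = 0.3720
Sum = 3.0000 + 0.8927 + 0.5062 + 0.1869 + 0.3720 = 4.9578

4.96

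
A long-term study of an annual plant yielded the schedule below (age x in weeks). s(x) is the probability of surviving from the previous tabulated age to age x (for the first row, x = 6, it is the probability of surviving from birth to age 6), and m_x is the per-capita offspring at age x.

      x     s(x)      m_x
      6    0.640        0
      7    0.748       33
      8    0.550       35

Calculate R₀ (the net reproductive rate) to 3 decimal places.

Survivorship from birth: l_x = s_6·s_7·…·s_x.
  l_6 = 0.64000
  l_7 = 0.47872
  l_8 = 0.26330
R₀ = Σ l_x m_x:
  age 6: 0.64000 × 0 = 0.0000
  age 7: 0.47872 × 33 = 15.7978
  age 8: 0.26330 × 35 = 9.2155
R₀ = 0.0000 + 15.7978 + 9.2155 = 25.0133

25.013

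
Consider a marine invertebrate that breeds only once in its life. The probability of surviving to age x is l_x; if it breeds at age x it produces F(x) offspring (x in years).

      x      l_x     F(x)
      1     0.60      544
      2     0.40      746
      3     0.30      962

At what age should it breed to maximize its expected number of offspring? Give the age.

1

Expected offspring if breeding at age x = l_x × F(x):
  age 1: 0.60 × 544 = 326.400
  age 2: 0.40 × 746 = 298.400
  age 3: 0.30 × 962 = 288.600
Maximum at age 1 (326.400).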